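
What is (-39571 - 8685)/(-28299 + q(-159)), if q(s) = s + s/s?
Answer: 3712/2189 ≈ 1.6958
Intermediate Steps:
q(s) = 1 + s (q(s) = s + 1 = 1 + s)
(-39571 - 8685)/(-28299 + q(-159)) = (-39571 - 8685)/(-28299 + (1 - 159)) = -48256/(-28299 - 158) = -48256/(-28457) = -48256*(-1/28457) = 3712/2189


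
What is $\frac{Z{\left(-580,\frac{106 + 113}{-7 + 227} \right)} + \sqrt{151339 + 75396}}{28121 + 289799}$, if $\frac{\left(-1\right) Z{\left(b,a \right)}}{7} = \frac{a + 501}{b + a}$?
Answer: $\frac{773073}{40496967520} + \frac{\sqrt{226735}}{317920} \approx 0.0015168$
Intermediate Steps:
$Z{\left(b,a \right)} = - \frac{7 \left(501 + a\right)}{a + b}$ ($Z{\left(b,a \right)} = - 7 \frac{a + 501}{b + a} = - 7 \frac{501 + a}{a + b} = - \frac{7 \left(501 + a\right)}{a + b}$)
$\frac{Z{\left(-580,\frac{106 + 113}{-7 + 227} \right)} + \sqrt{151339 + 75396}}{28121 + 289799} = \frac{\frac{7 \left(-501 - \frac{106 + 113}{-7 + 227}\right)}{\frac{106 + 113}{-7 + 227} - 580} + \sqrt{151339 + 75396}}{28121 + 289799} = \frac{\frac{7 \left(-501 - \frac{219}{220}\right)}{\frac{219}{220} - 580} + \sqrt{226735}}{317920} = \left(\frac{7 \left(-501 - 219 \cdot \frac{1}{220}\right)}{219 \cdot \frac{1}{220} - 580} + \sqrt{226735}\right) \frac{1}{317920} = \left(\frac{7 \left(-501 - \frac{219}{220}\right)}{\frac{219}{220} - 580} + \sqrt{226735}\right) \frac{1}{317920} = \left(\frac{7 \left(-501 - \frac{219}{220}\right)}{- \frac{127381}{220}} + \sqrt{226735}\right) \frac{1}{317920} = \left(7 \left(- \frac{220}{127381}\right) \left(- \frac{110439}{220}\right) + \sqrt{226735}\right) \frac{1}{317920} = \left(\frac{773073}{127381} + \sqrt{226735}\right) \frac{1}{317920} = \frac{773073}{40496967520} + \frac{\sqrt{226735}}{317920}$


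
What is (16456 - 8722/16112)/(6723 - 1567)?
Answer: 132565175/41536736 ≈ 3.1915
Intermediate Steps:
(16456 - 8722/16112)/(6723 - 1567) = (16456 - 8722*1/16112)/5156 = (16456 - 4361/8056)*(1/5156) = (132565175/8056)*(1/5156) = 132565175/41536736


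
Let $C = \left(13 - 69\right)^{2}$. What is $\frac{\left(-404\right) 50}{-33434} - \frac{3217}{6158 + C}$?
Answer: $\frac{40090811}{155367798} \approx 0.25804$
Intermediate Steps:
$C = 3136$ ($C = \left(-56\right)^{2} = 3136$)
$\frac{\left(-404\right) 50}{-33434} - \frac{3217}{6158 + C} = \frac{\left(-404\right) 50}{-33434} - \frac{3217}{6158 + 3136} = \left(-20200\right) \left(- \frac{1}{33434}\right) - \frac{3217}{9294} = \frac{10100}{16717} - \frac{3217}{9294} = \frac{40090811}{155367798}$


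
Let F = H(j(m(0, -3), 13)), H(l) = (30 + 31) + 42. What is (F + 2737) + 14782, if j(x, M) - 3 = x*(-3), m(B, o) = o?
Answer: 17622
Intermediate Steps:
j(x, M) = 3 - 3*x (j(x, M) = 3 + x*(-3) = 3 - 3*x)
H(l) = 103 (H(l) = 61 + 42 = 103)
F = 103
(F + 2737) + 14782 = (103 + 2737) + 14782 = 2840 + 14782 = 17622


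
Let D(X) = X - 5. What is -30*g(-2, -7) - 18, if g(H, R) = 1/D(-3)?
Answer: -57/4 ≈ -14.250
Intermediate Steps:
D(X) = -5 + X
g(H, R) = -⅛ (g(H, R) = 1/(-5 - 3) = 1/(-8) = -⅛)
-30*g(-2, -7) - 18 = -30*(-⅛) - 18 = 15/4 - 18 = -57/4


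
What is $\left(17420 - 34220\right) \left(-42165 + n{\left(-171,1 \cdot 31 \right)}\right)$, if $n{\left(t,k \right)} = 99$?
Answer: $706708800$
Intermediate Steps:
$\left(17420 - 34220\right) \left(-42165 + n{\left(-171,1 \cdot 31 \right)}\right) = \left(17420 - 34220\right) \left(-42165 + 99\right) = \left(-16800\right) \left(-42066\right) = 706708800$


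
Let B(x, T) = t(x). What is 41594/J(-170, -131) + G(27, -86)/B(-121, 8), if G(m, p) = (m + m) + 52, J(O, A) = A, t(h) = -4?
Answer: -90131/262 ≈ -344.01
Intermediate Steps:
B(x, T) = -4
G(m, p) = 52 + 2*m (G(m, p) = 2*m + 52 = 52 + 2*m)
41594/J(-170, -131) + G(27, -86)/B(-121, 8) = 41594/(-131) + (52 + 2*27)/(-4) = 41594*(-1/131) + (52 + 54)*(-1/4) = -41594/131 + 106*(-1/4) = -41594/131 - 53/2 = -90131/262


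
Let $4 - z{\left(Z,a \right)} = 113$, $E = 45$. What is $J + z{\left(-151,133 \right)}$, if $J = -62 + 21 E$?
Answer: $774$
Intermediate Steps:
$z{\left(Z,a \right)} = -109$ ($z{\left(Z,a \right)} = 4 - 113 = -109$)
$J = 883$ ($J = -62 + 21 \cdot 45 = -62 + 945 = 883$)
$J + z{\left(-151,133 \right)} = 883 - 109 = 774$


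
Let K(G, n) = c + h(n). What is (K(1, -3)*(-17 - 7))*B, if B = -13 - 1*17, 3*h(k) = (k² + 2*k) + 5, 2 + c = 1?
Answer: 1200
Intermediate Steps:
c = -1 (c = -2 + 1 = -1)
h(k) = 5/3 + k²/3 + 2*k/3 (h(k) = ((k² + 2*k) + 5)/3 = (5 + k² + 2*k)/3 = 5/3 + k²/3 + 2*k/3)
B = -30 (B = -13 - 17 = -30)
K(G, n) = ⅔ + n²/3 + 2*n/3 (K(G, n) = -1 + (5/3 + n²/3 + 2*n/3) = ⅔ + n²/3 + 2*n/3)
(K(1, -3)*(-17 - 7))*B = ((⅔ + (⅓)*(-3)² + (⅔)*(-3))*(-17 - 7))*(-30) = ((⅔ + (⅓)*9 - 2)*(-24))*(-30) = ((⅔ + 3 - 2)*(-24))*(-30) = ((5/3)*(-24))*(-30) = -40*(-30) = 1200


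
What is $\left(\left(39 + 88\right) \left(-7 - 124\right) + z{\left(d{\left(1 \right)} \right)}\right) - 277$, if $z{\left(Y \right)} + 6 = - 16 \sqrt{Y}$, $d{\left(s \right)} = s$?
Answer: $-16936$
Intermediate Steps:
$z{\left(Y \right)} = -6 - 16 \sqrt{Y}$
$\left(\left(39 + 88\right) \left(-7 - 124\right) + z{\left(d{\left(1 \right)} \right)}\right) - 277 = \left(\left(39 + 88\right) \left(-7 - 124\right) - \left(6 + 16 \sqrt{1}\right)\right) - 277 = \left(127 \left(-131\right) - 22\right) - 277 = \left(-16637 - 22\right) - 277 = -16659 - 277 = -16936$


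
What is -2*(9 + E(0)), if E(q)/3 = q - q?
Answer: -18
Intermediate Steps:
E(q) = 0 (E(q) = 3*(q - q) = 3*0 = 0)
-2*(9 + E(0)) = -2*(9 + 0) = -2*9 = -18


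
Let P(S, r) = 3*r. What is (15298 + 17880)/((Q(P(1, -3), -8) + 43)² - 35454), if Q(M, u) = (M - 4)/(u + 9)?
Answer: -16589/17277 ≈ -0.96018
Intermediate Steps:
Q(M, u) = (-4 + M)/(9 + u)
(15298 + 17880)/((Q(P(1, -3), -8) + 43)² - 35454) = (15298 + 17880)/(((-4 + 3*(-3))/(9 - 8) + 43)² - 35454) = 33178/(((-4 - 9)/1 + 43)² - 35454) = 33178/((1*(-13) + 43)² - 35454) = 33178/((-13 + 43)² - 35454) = 33178/(30² - 35454) = 33178/(900 - 35454) = 33178/(-34554) = 33178*(-1/34554) = -16589/17277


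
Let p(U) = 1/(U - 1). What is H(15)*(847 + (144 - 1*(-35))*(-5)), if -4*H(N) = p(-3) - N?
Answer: -183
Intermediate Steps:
p(U) = 1/(-1 + U)
H(N) = 1/16 + N/4 (H(N) = -(1/(-1 - 3) - N)/4 = -(1/(-4) - N)/4 = -(-¼ - N)/4 = 1/16 + N/4)
H(15)*(847 + (144 - 1*(-35))*(-5)) = (1/16 + (¼)*15)*(847 + (144 - 1*(-35))*(-5)) = (1/16 + 15/4)*(847 + (144 + 35)*(-5)) = 61*(847 + 179*(-5))/16 = 61*(847 - 895)/16 = (61/16)*(-48) = -183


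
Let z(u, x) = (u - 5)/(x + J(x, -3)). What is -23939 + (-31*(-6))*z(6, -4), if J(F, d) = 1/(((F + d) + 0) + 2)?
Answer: -167883/7 ≈ -23983.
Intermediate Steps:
J(F, d) = 1/(2 + F + d) (J(F, d) = 1/((F + d) + 2) = 1/(2 + F + d))
z(u, x) = (-5 + u)/(x + 1/(-1 + x)) (z(u, x) = (u - 5)/(x + 1/(2 + x - 3)) = (-5 + u)/(x + 1/(-1 + x)))
-23939 + (-31*(-6))*z(6, -4) = -23939 + (-31*(-6))*((-1 - 4)*(-5 + 6)/(1 - 4*(-1 - 4))) = -23939 + 186*(-5*1/(1 - 4*(-5))) = -23939 + 186*(-5*1/(1 + 20)) = -23939 + 186*(-5*1/21) = -23939 + 186*((1/21)*(-5)*1) = -23939 + 186*(-5/21) = -23939 - 310/7 = -167883/7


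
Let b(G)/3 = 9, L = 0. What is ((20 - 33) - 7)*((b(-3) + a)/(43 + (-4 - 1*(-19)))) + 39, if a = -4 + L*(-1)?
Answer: 901/29 ≈ 31.069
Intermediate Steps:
b(G) = 27 (b(G) = 3*9 = 27)
a = -4 (a = -4 + 0*(-1) = -4 + 0 = -4)
((20 - 33) - 7)*((b(-3) + a)/(43 + (-4 - 1*(-19)))) + 39 = ((20 - 33) - 7)*((27 - 4)/(43 + (-4 - 1*(-19)))) + 39 = (-13 - 7)*(23/(43 + (-4 + 19))) + 39 = -460/(43 + 15) + 39 = -460/58 + 39 = -20*23/58 + 39 = -230/29 + 39 = 901/29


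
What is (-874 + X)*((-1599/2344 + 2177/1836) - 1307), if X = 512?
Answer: 254423426671/537948 ≈ 4.7295e+5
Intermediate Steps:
(-874 + X)*((-1599/2344 + 2177/1836) - 1307) = (-874 + 512)*((-1599/2344 + 2177/1836) - 1307) = -362*((-1599*1/2344 + 2177*(1/1836)) - 1307) = -362*((-1599/2344 + 2177/1836) - 1307) = -362*(541781/1075896 - 1307) = -362*(-1405654291/1075896) = 254423426671/537948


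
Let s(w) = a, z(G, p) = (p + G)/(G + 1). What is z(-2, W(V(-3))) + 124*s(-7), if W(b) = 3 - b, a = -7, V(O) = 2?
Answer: -867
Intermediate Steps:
z(G, p) = (G + p)/(1 + G)
s(w) = -7
z(-2, W(V(-3))) + 124*s(-7) = (-2 + (3 - 1*2))/(1 - 2) + 124*(-7) = (-2 + (3 - 2))/(-1) - 868 = -(-2 + 1) - 868 = -1*(-1) - 868 = 1 - 868 = -867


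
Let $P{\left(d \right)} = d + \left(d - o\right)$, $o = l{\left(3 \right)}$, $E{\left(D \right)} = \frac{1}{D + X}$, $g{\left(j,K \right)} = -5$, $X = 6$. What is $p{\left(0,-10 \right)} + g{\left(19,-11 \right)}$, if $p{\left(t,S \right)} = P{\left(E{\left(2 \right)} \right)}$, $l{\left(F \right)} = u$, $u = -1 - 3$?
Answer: $- \frac{3}{4} \approx -0.75$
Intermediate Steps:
$u = -4$
$E{\left(D \right)} = \frac{1}{6 + D}$ ($E{\left(D \right)} = \frac{1}{D + 6} = \frac{1}{6 + D}$)
$l{\left(F \right)} = -4$
$o = -4$
$P{\left(d \right)} = 4 + 2 d$ ($P{\left(d \right)} = d + \left(d - -4\right) = d + \left(d + 4\right) = d + \left(4 + d\right) = 4 + 2 d$)
$p{\left(t,S \right)} = \frac{17}{4}$ ($p{\left(t,S \right)} = 4 + \frac{2}{6 + 2} = 4 + \frac{2}{8} = 4 + 2 \cdot \frac{1}{8} = 4 + \frac{1}{4} = \frac{17}{4}$)
$p{\left(0,-10 \right)} + g{\left(19,-11 \right)} = \frac{17}{4} - 5 = - \frac{3}{4}$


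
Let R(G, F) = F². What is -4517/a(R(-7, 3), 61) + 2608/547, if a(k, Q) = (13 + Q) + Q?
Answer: -2118719/73845 ≈ -28.691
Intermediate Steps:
a(k, Q) = 13 + 2*Q
-4517/a(R(-7, 3), 61) + 2608/547 = -4517/(13 + 2*61) + 2608/547 = -4517/(13 + 122) + 2608*(1/547) = -4517/135 + 2608/547 = -2118719/73845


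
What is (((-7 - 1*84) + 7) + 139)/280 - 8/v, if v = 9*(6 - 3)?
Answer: -151/1512 ≈ -0.099868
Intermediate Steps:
v = 27 (v = 9*3 = 27)
(((-7 - 1*84) + 7) + 139)/280 - 8/v = (((-7 - 1*84) + 7) + 139)/280 - 8/27 = (((-7 - 84) + 7) + 139)*(1/280) - 8*1/27 = ((-91 + 7) + 139)*(1/280) - 8/27 = (-84 + 139)*(1/280) - 8/27 = 55*(1/280) - 8/27 = 11/56 - 8/27 = -151/1512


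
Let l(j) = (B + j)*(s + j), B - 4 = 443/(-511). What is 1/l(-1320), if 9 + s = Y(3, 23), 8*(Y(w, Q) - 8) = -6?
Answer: 2044/3557722753 ≈ 5.7453e-7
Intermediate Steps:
Y(w, Q) = 29/4 (Y(w, Q) = 8 + (1/8)*(-6) = 8 - 3/4 = 29/4)
B = 1601/511 (B = 4 + 443/(-511) = 4 + 443*(-1/511) = 4 - 443/511 = 1601/511 ≈ 3.1331)
s = -7/4 (s = -9 + 29/4 = -7/4 ≈ -1.7500)
l(j) = (-7/4 + j)*(1601/511 + j) (l(j) = (1601/511 + j)*(-7/4 + j) = (-7/4 + j)*(1601/511 + j))
1/l(-1320) = 1/(-1601/292 + (-1320)**2 + (2827/2044)*(-1320)) = 1/(-1601/292 + 1742400 - 932910/511) = 1/(3557722753/2044) = 2044/3557722753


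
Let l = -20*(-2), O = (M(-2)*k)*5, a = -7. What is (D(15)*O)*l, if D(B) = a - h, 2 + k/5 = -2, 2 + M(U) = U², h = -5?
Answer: 16000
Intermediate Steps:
M(U) = -2 + U²
k = -20 (k = -10 + 5*(-2) = -10 - 10 = -20)
D(B) = -2 (D(B) = -7 - 1*(-5) = -7 + 5 = -2)
O = -200 (O = ((-2 + (-2)²)*(-20))*5 = ((-2 + 4)*(-20))*5 = (2*(-20))*5 = -40*5 = -200)
l = 40
(D(15)*O)*l = -2*(-200)*40 = 400*40 = 16000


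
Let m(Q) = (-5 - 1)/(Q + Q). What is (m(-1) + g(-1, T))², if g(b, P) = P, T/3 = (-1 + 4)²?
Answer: 900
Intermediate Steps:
T = 27 (T = 3*(-1 + 4)² = 3*3² = 3*9 = 27)
m(Q) = -3/Q (m(Q) = -6*1/(2*Q) = -3/Q)
(m(-1) + g(-1, T))² = (-3/(-1) + 27)² = (-3*(-1) + 27)² = (3 + 27)² = 30² = 900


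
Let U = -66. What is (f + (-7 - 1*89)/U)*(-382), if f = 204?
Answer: -863320/11 ≈ -78484.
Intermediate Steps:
(f + (-7 - 1*89)/U)*(-382) = (204 + (-7 - 1*89)/(-66))*(-382) = (204 + (-7 - 89)*(-1/66))*(-382) = (204 - 96*(-1/66))*(-382) = (204 + 16/11)*(-382) = (2260/11)*(-382) = -863320/11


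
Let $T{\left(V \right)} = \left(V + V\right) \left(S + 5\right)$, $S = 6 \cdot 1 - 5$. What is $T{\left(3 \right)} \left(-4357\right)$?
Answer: $-156852$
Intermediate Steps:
$S = 1$ ($S = 6 - 5 = 1$)
$T{\left(V \right)} = 12 V$ ($T{\left(V \right)} = \left(V + V\right) \left(1 + 5\right) = 2 V 6 = 12 V$)
$T{\left(3 \right)} \left(-4357\right) = 12 \cdot 3 \left(-4357\right) = 36 \left(-4357\right) = -156852$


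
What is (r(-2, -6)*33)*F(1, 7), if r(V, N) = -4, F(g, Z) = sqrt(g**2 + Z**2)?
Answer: -660*sqrt(2) ≈ -933.38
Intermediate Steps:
F(g, Z) = sqrt(Z**2 + g**2)
(r(-2, -6)*33)*F(1, 7) = (-4*33)*sqrt(7**2 + 1**2) = -132*sqrt(49 + 1) = -660*sqrt(2)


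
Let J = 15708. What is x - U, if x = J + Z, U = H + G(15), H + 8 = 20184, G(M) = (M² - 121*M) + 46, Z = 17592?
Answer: 14668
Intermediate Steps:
G(M) = 46 + M² - 121*M
H = 20176 (H = -8 + 20184 = 20176)
U = 18632 (U = 20176 + (46 + 15² - 121*15) = 20176 + (46 + 225 - 1815) = 20176 - 1544 = 18632)
x = 33300 (x = 15708 + 17592 = 33300)
x - U = 33300 - 1*18632 = 33300 - 18632 = 14668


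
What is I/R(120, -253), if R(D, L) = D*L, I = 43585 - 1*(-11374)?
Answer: -54959/30360 ≈ -1.8102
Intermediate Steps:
I = 54959 (I = 43585 + 11374 = 54959)
I/R(120, -253) = 54959/((120*(-253))) = 54959/(-30360) = 54959*(-1/30360) = -54959/30360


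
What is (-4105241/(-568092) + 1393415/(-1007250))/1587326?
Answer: 15921028967/4325166043840200 ≈ 3.6810e-6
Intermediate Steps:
(-4105241/(-568092) + 1393415/(-1007250))/1587326 = (-4105241*(-1/568092) + 1393415*(-1/1007250))*(1/1587326) = (586463/81156 - 278683/201450)*(1/1587326) = (15921028967/2724812700)*(1/1587326) = 15921028967/4325166043840200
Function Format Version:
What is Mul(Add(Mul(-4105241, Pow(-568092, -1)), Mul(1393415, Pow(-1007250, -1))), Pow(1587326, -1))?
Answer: Rational(15921028967, 4325166043840200) ≈ 3.6810e-6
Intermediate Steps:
Mul(Add(Mul(-4105241, Pow(-568092, -1)), Mul(1393415, Pow(-1007250, -1))), Pow(1587326, -1)) = Mul(Add(Mul(-4105241, Rational(-1, 568092)), Mul(1393415, Rational(-1, 1007250))), Rational(1, 1587326)) = Mul(Add(Rational(586463, 81156), Rational(-278683, 201450)), Rational(1, 1587326)) = Mul(Rational(15921028967, 2724812700), Rational(1, 1587326)) = Rational(15921028967, 4325166043840200)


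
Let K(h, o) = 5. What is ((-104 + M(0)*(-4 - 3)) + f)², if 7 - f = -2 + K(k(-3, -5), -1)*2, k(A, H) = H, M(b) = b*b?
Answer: 11025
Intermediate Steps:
M(b) = b²
f = -1 (f = 7 - (-2 + 5*2) = 7 - (-2 + 10) = 7 - 1*8 = 7 - 8 = -1)
((-104 + M(0)*(-4 - 3)) + f)² = ((-104 + 0²*(-4 - 3)) - 1)² = ((-104 + 0*(-7)) - 1)² = ((-104 + 0) - 1)² = (-104 - 1)² = (-105)² = 11025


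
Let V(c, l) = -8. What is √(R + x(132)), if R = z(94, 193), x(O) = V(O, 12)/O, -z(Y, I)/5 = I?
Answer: I*√1050951/33 ≈ 31.065*I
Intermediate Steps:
z(Y, I) = -5*I
x(O) = -8/O
R = -965 (R = -5*193 = -965)
√(R + x(132)) = √(-965 - 8/132) = √(-965 - 8*1/132) = √(-965 - 2/33) = √(-31847/33) = I*√1050951/33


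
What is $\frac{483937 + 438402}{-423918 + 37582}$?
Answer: $- \frac{922339}{386336} \approx -2.3874$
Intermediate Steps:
$\frac{483937 + 438402}{-423918 + 37582} = \frac{922339}{-386336} = 922339 \left(- \frac{1}{386336}\right) = - \frac{922339}{386336}$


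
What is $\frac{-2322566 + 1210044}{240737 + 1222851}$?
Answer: $- \frac{556261}{731794} \approx -0.76013$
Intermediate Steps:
$\frac{-2322566 + 1210044}{240737 + 1222851} = - \frac{1112522}{1463588} = \left(-1112522\right) \frac{1}{1463588} = - \frac{556261}{731794}$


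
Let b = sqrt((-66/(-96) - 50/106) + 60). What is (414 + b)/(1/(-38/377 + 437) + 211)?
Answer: 34095177/17377199 + 164711*sqrt(2706339)/7367932376 ≈ 1.9988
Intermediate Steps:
b = sqrt(2706339)/212 (b = sqrt((-66*(-1/96) - 50*1/106) + 60) = sqrt((11/16 - 25/53) + 60) = sqrt(183/848 + 60) = sqrt(51063/848) = sqrt(2706339)/212 ≈ 7.7599)
(414 + b)/(1/(-38/377 + 437) + 211) = (414 + sqrt(2706339)/212)/(1/(-38/377 + 437) + 211) = (414 + sqrt(2706339)/212)/(1/(164711/377) + 211) = (414 + sqrt(2706339)/212)/(377/164711 + 211) = (414 + sqrt(2706339)/212)/(34754398/164711) = (414 + sqrt(2706339)/212)*(164711/34754398) = 34095177/17377199 + 164711*sqrt(2706339)/7367932376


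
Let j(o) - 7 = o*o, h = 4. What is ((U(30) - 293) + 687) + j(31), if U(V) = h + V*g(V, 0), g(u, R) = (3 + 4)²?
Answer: 2836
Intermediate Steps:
g(u, R) = 49 (g(u, R) = 7² = 49)
U(V) = 4 + 49*V (U(V) = 4 + V*49 = 4 + 49*V)
j(o) = 7 + o² (j(o) = 7 + o*o = 7 + o²)
((U(30) - 293) + 687) + j(31) = (((4 + 49*30) - 293) + 687) + (7 + 31²) = (((4 + 1470) - 293) + 687) + (7 + 961) = ((1474 - 293) + 687) + 968 = (1181 + 687) + 968 = 1868 + 968 = 2836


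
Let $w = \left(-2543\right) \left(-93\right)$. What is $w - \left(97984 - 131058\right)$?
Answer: $269573$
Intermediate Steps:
$w = 236499$
$w - \left(97984 - 131058\right) = 236499 - \left(97984 - 131058\right) = 236499 - -33074 = 236499 + 33074 = 269573$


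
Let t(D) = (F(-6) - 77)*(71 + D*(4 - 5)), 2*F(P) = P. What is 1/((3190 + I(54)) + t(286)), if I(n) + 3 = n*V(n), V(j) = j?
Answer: 1/23303 ≈ 4.2913e-5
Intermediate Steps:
F(P) = P/2
t(D) = -5680 + 80*D (t(D) = ((½)*(-6) - 77)*(71 + D*(4 - 5)) = (-3 - 77)*(71 + D*(-1)) = -80*(71 - D) = -5680 + 80*D)
I(n) = -3 + n² (I(n) = -3 + n*n = -3 + n²)
1/((3190 + I(54)) + t(286)) = 1/((3190 + (-3 + 54²)) + (-5680 + 80*286)) = 1/((3190 + (-3 + 2916)) + (-5680 + 22880)) = 1/((3190 + 2913) + 17200) = 1/(6103 + 17200) = 1/23303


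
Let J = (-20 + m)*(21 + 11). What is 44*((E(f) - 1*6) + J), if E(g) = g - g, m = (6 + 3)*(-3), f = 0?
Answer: -66440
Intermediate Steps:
m = -27 (m = 9*(-3) = -27)
E(g) = 0
J = -1504 (J = (-20 - 27)*(21 + 11) = -47*32 = -1504)
44*((E(f) - 1*6) + J) = 44*((0 - 1*6) - 1504) = 44*((0 - 6) - 1504) = 44*(-6 - 1504) = 44*(-1510) = -66440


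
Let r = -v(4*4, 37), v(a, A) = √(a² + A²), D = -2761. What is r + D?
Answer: -2761 - 5*√65 ≈ -2801.3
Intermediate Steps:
v(a, A) = √(A² + a²)
r = -5*√65 (r = -√(37² + (4*4)²) = -√(1369 + 16²) = -√(1369 + 256) = -√1625 = -5*√65 ≈ -40.311)
r + D = -5*√65 - 2761 = -2761 - 5*√65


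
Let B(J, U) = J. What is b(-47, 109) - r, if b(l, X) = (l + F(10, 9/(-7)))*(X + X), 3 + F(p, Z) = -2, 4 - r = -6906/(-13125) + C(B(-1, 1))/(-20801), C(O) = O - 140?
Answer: -1031941111723/91004375 ≈ -11339.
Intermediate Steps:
C(O) = -140 + O
r = 315516723/91004375 (r = 4 - (-6906/(-13125) + (-140 - 1)/(-20801)) = 4 - (-6906*(-1/13125) - 141*(-1/20801)) = 4 - (2302/4375 + 141/20801) = 4 - 1*48500777/91004375 = 4 - 48500777/91004375 = 315516723/91004375 ≈ 3.4670)
F(p, Z) = -5 (F(p, Z) = -3 - 2 = -5)
b(l, X) = 2*X*(-5 + l) (b(l, X) = (l - 5)*(X + X) = (-5 + l)*(2*X) = 2*X*(-5 + l))
b(-47, 109) - r = 2*109*(-5 - 47) - 1*315516723/91004375 = 2*109*(-52) - 315516723/91004375 = -11336 - 315516723/91004375 = -1031941111723/91004375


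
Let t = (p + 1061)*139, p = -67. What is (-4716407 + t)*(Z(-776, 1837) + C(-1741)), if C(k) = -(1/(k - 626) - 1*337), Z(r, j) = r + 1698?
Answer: -13643405405014/2367 ≈ -5.7640e+9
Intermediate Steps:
Z(r, j) = 1698 + r
t = 138166 (t = (-67 + 1061)*139 = 994*139 = 138166)
C(k) = 337 - 1/(-626 + k) (C(k) = -(1/(-626 + k) - 337) = -(-337 + 1/(-626 + k)) = 337 - 1/(-626 + k))
(-4716407 + t)*(Z(-776, 1837) + C(-1741)) = (-4716407 + 138166)*((1698 - 776) + (-210963 + 337*(-1741))/(-626 - 1741)) = -4578241*(922 + (-210963 - 586717)/(-2367)) = -4578241*(922 - 1/2367*(-797680)) = -4578241*(922 + 797680/2367) = -4578241*2980054/2367 = -13643405405014/2367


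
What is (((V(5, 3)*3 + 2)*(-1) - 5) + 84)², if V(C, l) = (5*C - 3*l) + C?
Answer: 196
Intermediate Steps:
V(C, l) = -3*l + 6*C (V(C, l) = (-3*l + 5*C) + C = -3*l + 6*C)
(((V(5, 3)*3 + 2)*(-1) - 5) + 84)² = ((((-3*3 + 6*5)*3 + 2)*(-1) - 5) + 84)² = ((((-9 + 30)*3 + 2)*(-1) - 5) + 84)² = (((21*3 + 2)*(-1) - 5) + 84)² = (((63 + 2)*(-1) - 5) + 84)² = ((65*(-1) - 5) + 84)² = ((-65 - 5) + 84)² = (-70 + 84)² = 14² = 196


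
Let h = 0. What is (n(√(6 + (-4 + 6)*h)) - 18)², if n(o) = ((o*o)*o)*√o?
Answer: 36*(3 - 6^(¾))² ≈ 25.020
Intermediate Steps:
n(o) = o^(7/2) (n(o) = (o²*o)*√o = o³*√o = o^(7/2))
(n(√(6 + (-4 + 6)*h)) - 18)² = ((√(6 + (-4 + 6)*0))^(7/2) - 18)² = ((√(6 + 2*0))^(7/2) - 18)² = ((√(6 + 0))^(7/2) - 18)² = ((√6)^(7/2) - 18)² = (6*6^(¾) - 18)² = (-18 + 6*6^(¾))²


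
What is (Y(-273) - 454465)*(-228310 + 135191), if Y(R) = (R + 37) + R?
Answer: 42366723906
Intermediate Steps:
Y(R) = 37 + 2*R (Y(R) = (37 + R) + R = 37 + 2*R)
(Y(-273) - 454465)*(-228310 + 135191) = ((37 + 2*(-273)) - 454465)*(-228310 + 135191) = ((37 - 546) - 454465)*(-93119) = (-509 - 454465)*(-93119) = -454974*(-93119) = 42366723906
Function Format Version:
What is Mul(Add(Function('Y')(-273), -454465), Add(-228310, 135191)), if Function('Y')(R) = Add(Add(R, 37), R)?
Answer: 42366723906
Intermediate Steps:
Function('Y')(R) = Add(37, Mul(2, R)) (Function('Y')(R) = Add(Add(37, R), R) = Add(37, Mul(2, R)))
Mul(Add(Function('Y')(-273), -454465), Add(-228310, 135191)) = Mul(Add(Add(37, Mul(2, -273)), -454465), Add(-228310, 135191)) = Mul(Add(Add(37, -546), -454465), -93119) = Mul(Add(-509, -454465), -93119) = Mul(-454974, -93119) = 42366723906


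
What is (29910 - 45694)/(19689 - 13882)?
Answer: -15784/5807 ≈ -2.7181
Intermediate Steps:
(29910 - 45694)/(19689 - 13882) = -15784/5807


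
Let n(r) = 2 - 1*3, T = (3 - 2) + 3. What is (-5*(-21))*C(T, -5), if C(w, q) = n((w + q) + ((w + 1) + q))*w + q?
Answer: -945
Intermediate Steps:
T = 4 (T = 1 + 3 = 4)
n(r) = -1 (n(r) = 2 - 3 = -1)
C(w, q) = q - w (C(w, q) = -w + q = q - w)
(-5*(-21))*C(T, -5) = (-5*(-21))*(-5 - 1*4) = 105*(-5 - 4) = 105*(-9) = -945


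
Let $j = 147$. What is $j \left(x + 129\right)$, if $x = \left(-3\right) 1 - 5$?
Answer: $17787$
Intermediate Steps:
$x = -8$ ($x = -3 - 5 = -8$)
$j \left(x + 129\right) = 147 \left(-8 + 129\right) = 147 \cdot 121 = 17787$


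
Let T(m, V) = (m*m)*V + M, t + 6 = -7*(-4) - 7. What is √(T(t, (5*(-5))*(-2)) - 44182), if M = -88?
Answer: 2*I*√8255 ≈ 181.71*I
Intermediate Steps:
t = 15 (t = -6 + (-7*(-4) - 7) = -6 + (28 - 7) = -6 + 21 = 15)
T(m, V) = -88 + V*m² (T(m, V) = (m*m)*V - 88 = m²*V - 88 = V*m² - 88 = -88 + V*m²)
√(T(t, (5*(-5))*(-2)) - 44182) = √((-88 + ((5*(-5))*(-2))*15²) - 44182) = √((-88 - 25*(-2)*225) - 44182) = √((-88 + 50*225) - 44182) = √((-88 + 11250) - 44182) = √(11162 - 44182) = √(-33020) = 2*I*√8255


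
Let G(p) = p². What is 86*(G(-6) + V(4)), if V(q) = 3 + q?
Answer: 3698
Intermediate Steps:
86*(G(-6) + V(4)) = 86*((-6)² + (3 + 4)) = 86*(36 + 7) = 86*43 = 3698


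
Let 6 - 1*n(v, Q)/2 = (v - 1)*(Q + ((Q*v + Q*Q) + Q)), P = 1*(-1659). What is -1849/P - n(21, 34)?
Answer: 128587621/1659 ≈ 77509.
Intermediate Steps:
P = -1659
n(v, Q) = 12 - 2*(-1 + v)*(Q**2 + 2*Q + Q*v) (n(v, Q) = 12 - 2*(v - 1)*(Q + ((Q*v + Q*Q) + Q)) = 12 - 2*(-1 + v)*(Q + ((Q*v + Q**2) + Q)) = 12 - 2*(-1 + v)*(Q + ((Q**2 + Q*v) + Q)) = 12 - 2*(-1 + v)*(Q + (Q + Q**2 + Q*v)) = 12 - 2*(-1 + v)*(Q**2 + 2*Q + Q*v))
-1849/P - n(21, 34) = -1849/(-1659) - (12 + 2*34**2 + 4*34 - 2*34*21 - 2*34*21**2 - 2*21*34**2) = -1849*(-1/1659) - (12 + 2*1156 + 136 - 1428 - 2*34*441 - 2*21*1156) = 1849/1659 - (12 + 2312 + 136 - 1428 - 29988 - 48552) = 1849/1659 - 1*(-77508) = 1849/1659 + 77508 = 128587621/1659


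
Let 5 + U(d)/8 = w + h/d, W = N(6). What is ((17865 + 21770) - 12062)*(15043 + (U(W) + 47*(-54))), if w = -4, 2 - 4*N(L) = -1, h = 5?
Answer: 344285669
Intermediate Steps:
N(L) = ¾ (N(L) = ½ - ¼*(-1) = ½ + ¼ = ¾)
W = ¾ ≈ 0.75000
U(d) = -72 + 40/d (U(d) = -40 + 8*(-4 + 5/d) = -40 + (-32 + 40/d) = -72 + 40/d)
((17865 + 21770) - 12062)*(15043 + (U(W) + 47*(-54))) = ((17865 + 21770) - 12062)*(15043 + ((-72 + 40/(¾)) + 47*(-54))) = (39635 - 12062)*(15043 + ((-72 + 40*(4/3)) - 2538)) = 27573*(15043 + ((-72 + 160/3) - 2538)) = 27573*(15043 + (-56/3 - 2538)) = 27573*(15043 - 7670/3) = 27573*(37459/3) = 344285669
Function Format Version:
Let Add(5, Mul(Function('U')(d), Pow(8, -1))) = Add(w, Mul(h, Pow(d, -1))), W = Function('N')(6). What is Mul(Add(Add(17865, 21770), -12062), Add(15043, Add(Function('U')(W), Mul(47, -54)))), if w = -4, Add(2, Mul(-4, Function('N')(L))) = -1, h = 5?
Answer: 344285669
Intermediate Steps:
Function('N')(L) = Rational(3, 4) (Function('N')(L) = Add(Rational(1, 2), Mul(Rational(-1, 4), -1)) = Add(Rational(1, 2), Rational(1, 4)) = Rational(3, 4))
W = Rational(3, 4) ≈ 0.75000
Function('U')(d) = Add(-72, Mul(40, Pow(d, -1))) (Function('U')(d) = Add(-40, Mul(8, Add(-4, Mul(5, Pow(d, -1))))) = Add(-40, Add(-32, Mul(40, Pow(d, -1)))) = Add(-72, Mul(40, Pow(d, -1))))
Mul(Add(Add(17865, 21770), -12062), Add(15043, Add(Function('U')(W), Mul(47, -54)))) = Mul(Add(Add(17865, 21770), -12062), Add(15043, Add(Add(-72, Mul(40, Pow(Rational(3, 4), -1))), Mul(47, -54)))) = Mul(Add(39635, -12062), Add(15043, Add(Add(-72, Mul(40, Rational(4, 3))), -2538))) = Mul(27573, Add(15043, Add(Add(-72, Rational(160, 3)), -2538))) = Mul(27573, Add(15043, Add(Rational(-56, 3), -2538))) = Mul(27573, Add(15043, Rational(-7670, 3))) = Mul(27573, Rational(37459, 3)) = 344285669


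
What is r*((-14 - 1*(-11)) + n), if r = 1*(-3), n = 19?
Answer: -48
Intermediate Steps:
r = -3
r*((-14 - 1*(-11)) + n) = -3*((-14 - 1*(-11)) + 19) = -3*((-14 + 11) + 19) = -3*(-3 + 19) = -3*16 = -48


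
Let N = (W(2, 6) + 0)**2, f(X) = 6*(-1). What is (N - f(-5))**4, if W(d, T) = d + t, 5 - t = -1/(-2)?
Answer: 1387488001/256 ≈ 5.4199e+6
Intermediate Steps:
t = 9/2 (t = 5 - (-1)/(-2) = 5 - (-1)*(-1)/2 = 5 - 1*1/2 = 5 - 1/2 = 9/2 ≈ 4.5000)
W(d, T) = 9/2 + d (W(d, T) = d + 9/2 = 9/2 + d)
f(X) = -6
N = 169/4 (N = ((9/2 + 2) + 0)**2 = (13/2 + 0)**2 = (13/2)**2 = 169/4 ≈ 42.250)
(N - f(-5))**4 = (169/4 - 1*(-6))**4 = (169/4 + 6)**4 = (193/4)**4 = 1387488001/256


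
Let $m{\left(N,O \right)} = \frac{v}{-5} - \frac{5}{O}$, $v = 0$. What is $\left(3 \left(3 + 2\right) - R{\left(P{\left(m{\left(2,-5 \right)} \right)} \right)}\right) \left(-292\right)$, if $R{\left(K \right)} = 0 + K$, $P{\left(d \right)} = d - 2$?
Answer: $-4672$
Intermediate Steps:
$m{\left(N,O \right)} = - \frac{5}{O}$ ($m{\left(N,O \right)} = \frac{0}{-5} - \frac{5}{O} = 0 \left(- \frac{1}{5}\right) - \frac{5}{O} = 0 - \frac{5}{O} = - \frac{5}{O}$)
$P{\left(d \right)} = -2 + d$
$R{\left(K \right)} = K$
$\left(3 \left(3 + 2\right) - R{\left(P{\left(m{\left(2,-5 \right)} \right)} \right)}\right) \left(-292\right) = \left(3 \left(3 + 2\right) - \left(-2 - \frac{5}{-5}\right)\right) \left(-292\right) = \left(3 \cdot 5 - \left(-2 - -1\right)\right) \left(-292\right) = \left(15 - \left(-2 + 1\right)\right) \left(-292\right) = \left(15 - -1\right) \left(-292\right) = \left(15 + 1\right) \left(-292\right) = 16 \left(-292\right) = -4672$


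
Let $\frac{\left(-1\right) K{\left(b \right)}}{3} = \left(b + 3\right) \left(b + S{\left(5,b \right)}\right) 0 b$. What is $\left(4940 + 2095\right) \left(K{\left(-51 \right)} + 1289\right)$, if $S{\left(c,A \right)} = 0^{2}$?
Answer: $9068115$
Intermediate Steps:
$S{\left(c,A \right)} = 0$
$K{\left(b \right)} = 0$ ($K{\left(b \right)} = - 3 \left(b + 3\right) \left(b + 0\right) 0 b = - 3 \left(3 + b\right) b 0 b = - 3 b \left(3 + b\right) 0 b = - 3 \cdot 0 b = \left(-3\right) 0 = 0$)
$\left(4940 + 2095\right) \left(K{\left(-51 \right)} + 1289\right) = \left(4940 + 2095\right) \left(0 + 1289\right) = 7035 \cdot 1289 = 9068115$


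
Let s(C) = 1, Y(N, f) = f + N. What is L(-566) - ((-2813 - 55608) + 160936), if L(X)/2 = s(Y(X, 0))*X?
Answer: -103647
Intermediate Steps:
Y(N, f) = N + f
L(X) = 2*X (L(X) = 2*(1*X) = 2*X)
L(-566) - ((-2813 - 55608) + 160936) = 2*(-566) - ((-2813 - 55608) + 160936) = -1132 - (-58421 + 160936) = -1132 - 1*102515 = -1132 - 102515 = -103647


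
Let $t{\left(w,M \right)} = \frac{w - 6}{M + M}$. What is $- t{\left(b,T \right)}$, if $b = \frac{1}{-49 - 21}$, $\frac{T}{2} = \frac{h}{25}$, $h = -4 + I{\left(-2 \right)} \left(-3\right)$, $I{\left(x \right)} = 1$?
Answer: $- \frac{2105}{392} \approx -5.3699$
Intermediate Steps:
$h = -7$ ($h = -4 + 1 \left(-3\right) = -4 - 3 = -7$)
$T = - \frac{14}{25}$ ($T = 2 \left(- \frac{7}{25}\right) = - \frac{14}{25} \approx -0.56$)
$b = - \frac{1}{70}$ ($b = \frac{1}{-70} = - \frac{1}{70} \approx -0.014286$)
$t{\left(w,M \right)} = \frac{-6 + w}{2 M}$
$- t{\left(b,T \right)} = - \frac{-6 - \frac{1}{70}}{2 \left(- \frac{14}{25}\right)} = - \frac{\left(-25\right) \left(-421\right)}{2 \cdot 14 \cdot 70} = \left(-1\right) \frac{2105}{392} = - \frac{2105}{392}$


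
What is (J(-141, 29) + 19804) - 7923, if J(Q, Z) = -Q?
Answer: 12022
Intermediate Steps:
(J(-141, 29) + 19804) - 7923 = (-1*(-141) + 19804) - 7923 = (141 + 19804) - 7923 = 19945 - 7923 = 12022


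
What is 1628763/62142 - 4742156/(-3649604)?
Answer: 519918918167/18899474314 ≈ 27.510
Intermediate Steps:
1628763/62142 - 4742156/(-3649604) = 1628763*(1/62142) - 4742156*(-1/3649604) = 542921/20714 + 1185539/912401 = 519918918167/18899474314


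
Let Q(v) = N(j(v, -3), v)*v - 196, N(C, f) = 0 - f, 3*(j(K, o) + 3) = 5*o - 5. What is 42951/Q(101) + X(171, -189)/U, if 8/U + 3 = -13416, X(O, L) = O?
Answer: -23857809261/83176 ≈ -2.8684e+5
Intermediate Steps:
j(K, o) = -14/3 + 5*o/3 (j(K, o) = -3 + (5*o - 5)/3 = -3 + (-5 + 5*o)/3 = -3 + (-5/3 + 5*o/3) = -14/3 + 5*o/3)
N(C, f) = -f
U = -8/13419 (U = 8/(-3 - 13416) = 8/(-13419) = 8*(-1/13419) = -8/13419 ≈ -0.00059617)
Q(v) = -196 - v**2 (Q(v) = (-v)*v - 196 = -v**2 - 196 = -196 - v**2)
42951/Q(101) + X(171, -189)/U = 42951/(-196 - 1*101**2) + 171/(-8/13419) = 42951/(-196 - 1*10201) + 171*(-13419/8) = 42951/(-196 - 10201) - 2294649/8 = 42951/(-10397) - 2294649/8 = 42951*(-1/10397) - 2294649/8 = -42951/10397 - 2294649/8 = -23857809261/83176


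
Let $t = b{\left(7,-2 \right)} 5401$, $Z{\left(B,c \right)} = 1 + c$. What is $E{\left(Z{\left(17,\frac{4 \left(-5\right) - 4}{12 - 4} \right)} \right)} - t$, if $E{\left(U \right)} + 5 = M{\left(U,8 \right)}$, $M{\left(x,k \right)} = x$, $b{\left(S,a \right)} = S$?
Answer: $-37814$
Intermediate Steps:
$t = 37807$ ($t = 7 \cdot 5401 = 37807$)
$E{\left(U \right)} = -5 + U$
$E{\left(Z{\left(17,\frac{4 \left(-5\right) - 4}{12 - 4} \right)} \right)} - t = \left(-5 + \left(1 + \frac{4 \left(-5\right) - 4}{12 - 4}\right)\right) - 37807 = \left(-5 + \left(1 + \frac{-20 - 4}{8}\right)\right) - 37807 = \left(-5 + \left(1 - 3\right)\right) - 37807 = \left(-5 - 2\right) - 37807 = -7 - 37807 = -37814$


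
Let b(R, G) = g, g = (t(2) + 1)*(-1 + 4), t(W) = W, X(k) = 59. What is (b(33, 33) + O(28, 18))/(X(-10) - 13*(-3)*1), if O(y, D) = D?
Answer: 27/98 ≈ 0.27551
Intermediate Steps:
g = 9 (g = (2 + 1)*(-1 + 4) = 3*3 = 9)
b(R, G) = 9
(b(33, 33) + O(28, 18))/(X(-10) - 13*(-3)*1) = (9 + 18)/(59 - 13*(-3)*1) = 27/(59 + 39*1) = 27/(59 + 39) = 27/98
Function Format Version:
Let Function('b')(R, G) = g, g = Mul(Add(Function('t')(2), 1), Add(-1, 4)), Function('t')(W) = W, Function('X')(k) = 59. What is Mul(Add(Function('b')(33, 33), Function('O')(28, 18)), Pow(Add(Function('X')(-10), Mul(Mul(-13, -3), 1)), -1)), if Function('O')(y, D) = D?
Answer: Rational(27, 98) ≈ 0.27551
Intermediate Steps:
g = 9 (g = Mul(Add(2, 1), Add(-1, 4)) = Mul(3, 3) = 9)
Function('b')(R, G) = 9
Mul(Add(Function('b')(33, 33), Function('O')(28, 18)), Pow(Add(Function('X')(-10), Mul(Mul(-13, -3), 1)), -1)) = Mul(Add(9, 18), Pow(Add(59, Mul(Mul(-13, -3), 1)), -1)) = Mul(27, Pow(Add(59, Mul(39, 1)), -1)) = Mul(27, Pow(Add(59, 39), -1)) = Mul(27, Pow(98, -1)) = Mul(27, Rational(1, 98)) = Rational(27, 98)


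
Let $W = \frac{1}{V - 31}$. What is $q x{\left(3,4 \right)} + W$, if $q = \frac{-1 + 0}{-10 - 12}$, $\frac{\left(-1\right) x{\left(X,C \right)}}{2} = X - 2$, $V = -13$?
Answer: $- \frac{5}{44} \approx -0.11364$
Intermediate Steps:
$x{\left(X,C \right)} = 4 - 2 X$ ($x{\left(X,C \right)} = - 2 \left(X - 2\right) = - 2 \left(-2 + X\right) = 4 - 2 X$)
$q = \frac{1}{22}$ ($q = - \frac{1}{-22} = \left(-1\right) \left(- \frac{1}{22}\right) = \frac{1}{22} \approx 0.045455$)
$W = - \frac{1}{44}$ ($W = \frac{1}{-13 - 31} = \frac{1}{-44} = - \frac{1}{44} \approx -0.022727$)
$q x{\left(3,4 \right)} + W = \frac{4 - 6}{22} - \frac{1}{44} = \frac{1}{22} \left(-2\right) - \frac{1}{44} = - \frac{1}{11} - \frac{1}{44} = - \frac{5}{44}$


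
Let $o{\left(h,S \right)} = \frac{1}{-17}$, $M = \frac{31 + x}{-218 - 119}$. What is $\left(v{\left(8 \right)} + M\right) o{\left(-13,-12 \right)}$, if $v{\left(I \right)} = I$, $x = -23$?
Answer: $- \frac{2688}{5729} \approx -0.46919$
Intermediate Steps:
$M = - \frac{8}{337}$ ($M = \frac{31 - 23}{-218 - 119} = \frac{8}{-337} = 8 \left(- \frac{1}{337}\right) = - \frac{8}{337} \approx -0.023739$)
$o{\left(h,S \right)} = - \frac{1}{17}$
$\left(v{\left(8 \right)} + M\right) o{\left(-13,-12 \right)} = \left(8 - \frac{8}{337}\right) \left(- \frac{1}{17}\right) = \frac{2688}{337} \left(- \frac{1}{17}\right) = - \frac{2688}{5729}$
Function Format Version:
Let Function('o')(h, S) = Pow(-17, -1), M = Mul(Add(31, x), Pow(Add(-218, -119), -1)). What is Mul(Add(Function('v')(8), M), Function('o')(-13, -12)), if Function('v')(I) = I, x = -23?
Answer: Rational(-2688, 5729) ≈ -0.46919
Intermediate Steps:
M = Rational(-8, 337) (M = Mul(Add(31, -23), Pow(Add(-218, -119), -1)) = Mul(8, Pow(-337, -1)) = Mul(8, Rational(-1, 337)) = Rational(-8, 337) ≈ -0.023739)
Function('o')(h, S) = Rational(-1, 17)
Mul(Add(Function('v')(8), M), Function('o')(-13, -12)) = Mul(Add(8, Rational(-8, 337)), Rational(-1, 17)) = Mul(Rational(2688, 337), Rational(-1, 17)) = Rational(-2688, 5729)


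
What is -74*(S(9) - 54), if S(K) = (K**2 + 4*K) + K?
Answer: -5328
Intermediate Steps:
S(K) = K**2 + 5*K
-74*(S(9) - 54) = -74*(9*(5 + 9) - 54) = -74*(9*14 - 54) = -74*(126 - 54) = -74*72 = -5328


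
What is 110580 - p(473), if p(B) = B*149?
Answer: 40103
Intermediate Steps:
p(B) = 149*B
110580 - p(473) = 110580 - 149*473 = 110580 - 1*70477 = 110580 - 70477 = 40103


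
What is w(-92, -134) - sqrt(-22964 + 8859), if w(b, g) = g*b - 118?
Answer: 12210 - I*sqrt(14105) ≈ 12210.0 - 118.76*I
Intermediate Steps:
w(b, g) = -118 + b*g (w(b, g) = b*g - 118 = -118 + b*g)
w(-92, -134) - sqrt(-22964 + 8859) = (-118 - 92*(-134)) - sqrt(-22964 + 8859) = (-118 + 12328) - sqrt(-14105) = 12210 - I*sqrt(14105)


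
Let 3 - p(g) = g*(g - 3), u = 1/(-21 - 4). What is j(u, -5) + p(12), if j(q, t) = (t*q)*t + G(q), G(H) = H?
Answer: -2651/25 ≈ -106.04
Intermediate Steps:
u = -1/25 (u = 1/(-25) = -1/25 ≈ -0.040000)
j(q, t) = q + q*t² (j(q, t) = (t*q)*t + q = (q*t)*t + q = q*t² + q = q + q*t²)
p(g) = 3 - g*(-3 + g) (p(g) = 3 - g*(g - 3) = 3 - g*(-3 + g))
j(u, -5) + p(12) = -(1 + (-5)²)/25 + (3 - 1*12² + 3*12) = -(1 + 25)/25 + (3 - 1*144 + 36) = -1/25*26 + (3 - 144 + 36) = -26/25 - 105 = -2651/25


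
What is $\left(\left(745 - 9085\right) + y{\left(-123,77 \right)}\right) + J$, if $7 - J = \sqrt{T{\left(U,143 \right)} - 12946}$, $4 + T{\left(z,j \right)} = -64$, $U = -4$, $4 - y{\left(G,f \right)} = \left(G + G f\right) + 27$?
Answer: $1238 - 3 i \sqrt{1446} \approx 1238.0 - 114.08 i$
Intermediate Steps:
$y{\left(G,f \right)} = -23 - G - G f$ ($y{\left(G,f \right)} = 4 - \left(\left(G + G f\right) + 27\right) = 4 - \left(27 + G + G f\right) = -23 - G - G f$)
$T{\left(z,j \right)} = -68$ ($T{\left(z,j \right)} = -4 - 64 = -68$)
$J = 7 - 3 i \sqrt{1446}$ ($J = 7 - \sqrt{-68 - 12946} = 7 - \sqrt{-13014} = 7 - 3 i \sqrt{1446} \approx 7.0 - 114.08 i$)
$\left(\left(745 - 9085\right) + y{\left(-123,77 \right)}\right) + J = \left(\left(745 - 9085\right) - \left(-100 - 9471\right)\right) + \left(7 - 3 i \sqrt{1446}\right) = \left(-8340 + \left(-23 + 123 + 9471\right)\right) + \left(7 - 3 i \sqrt{1446}\right) = \left(-8340 + 9571\right) + \left(7 - 3 i \sqrt{1446}\right) = 1231 + \left(7 - 3 i \sqrt{1446}\right) = 1238 - 3 i \sqrt{1446}$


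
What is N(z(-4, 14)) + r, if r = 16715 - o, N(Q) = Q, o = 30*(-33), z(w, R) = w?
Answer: 17701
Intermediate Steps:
o = -990
r = 17705 (r = 16715 - 1*(-990) = 16715 + 990 = 17705)
N(z(-4, 14)) + r = -4 + 17705 = 17701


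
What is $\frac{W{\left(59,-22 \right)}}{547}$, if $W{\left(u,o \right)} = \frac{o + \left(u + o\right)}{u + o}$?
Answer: $\frac{15}{20239} \approx 0.00074114$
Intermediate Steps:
$W{\left(u,o \right)} = \frac{u + 2 o}{o + u}$ ($W{\left(u,o \right)} = \frac{o + \left(o + u\right)}{o + u} = \frac{u + 2 o}{o + u}$)
$\frac{W{\left(59,-22 \right)}}{547} = \frac{\frac{1}{-22 + 59} \left(59 + 2 \left(-22\right)\right)}{547} = \frac{59 - 44}{37} \cdot \frac{1}{547} = \frac{1}{37} \cdot 15 \cdot \frac{1}{547} = \frac{15}{37} \cdot \frac{1}{547} = \frac{15}{20239}$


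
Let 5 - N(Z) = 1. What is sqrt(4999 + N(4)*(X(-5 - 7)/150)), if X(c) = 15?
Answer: sqrt(124985)/5 ≈ 70.706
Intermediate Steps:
N(Z) = 4 (N(Z) = 5 - 1*1 = 5 - 1 = 4)
sqrt(4999 + N(4)*(X(-5 - 7)/150)) = sqrt(4999 + 4*(15/150)) = sqrt(4999 + 4*(15*(1/150))) = sqrt(4999 + 4*(1/10)) = sqrt(4999 + 2/5) = sqrt(24997/5) = sqrt(124985)/5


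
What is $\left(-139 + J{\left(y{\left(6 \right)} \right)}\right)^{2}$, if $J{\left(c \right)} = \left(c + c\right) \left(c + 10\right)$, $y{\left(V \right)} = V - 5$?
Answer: $13689$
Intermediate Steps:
$y{\left(V \right)} = -5 + V$
$J{\left(c \right)} = 2 c \left(10 + c\right)$
$\left(-139 + J{\left(y{\left(6 \right)} \right)}\right)^{2} = \left(-139 + 2 \left(-5 + 6\right) \left(10 + \left(-5 + 6\right)\right)\right)^{2} = \left(-139 + 2 \cdot 1 \left(10 + 1\right)\right)^{2} = \left(-139 + 2 \cdot 1 \cdot 11\right)^{2} = \left(-139 + 22\right)^{2} = \left(-117\right)^{2} = 13689$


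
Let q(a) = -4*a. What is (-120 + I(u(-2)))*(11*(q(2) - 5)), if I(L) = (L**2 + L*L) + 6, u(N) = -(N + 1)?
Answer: 16016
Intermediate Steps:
u(N) = -1 - N (u(N) = -(1 + N) = -1 - N)
I(L) = 6 + 2*L**2 (I(L) = (L**2 + L**2) + 6 = 2*L**2 + 6 = 6 + 2*L**2)
(-120 + I(u(-2)))*(11*(q(2) - 5)) = (-120 + (6 + 2*(-1 - 1*(-2))**2))*(11*(-4*2 - 5)) = (-120 + (6 + 2*(-1 + 2)**2))*(11*(-8 - 5)) = (-120 + (6 + 2*1**2))*(11*(-13)) = (-120 + (6 + 2*1))*(-143) = (-120 + (6 + 2))*(-143) = (-120 + 8)*(-143) = -112*(-143) = 16016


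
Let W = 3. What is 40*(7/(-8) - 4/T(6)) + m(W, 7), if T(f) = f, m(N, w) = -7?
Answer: -206/3 ≈ -68.667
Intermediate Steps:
40*(7/(-8) - 4/T(6)) + m(W, 7) = 40*(7/(-8) - 4/6) - 7 = 40*(7*(-⅛) - 4*⅙) - 7 = 40*(-7/8 - ⅔) - 7 = 40*(-37/24) - 7 = -185/3 - 7 = -206/3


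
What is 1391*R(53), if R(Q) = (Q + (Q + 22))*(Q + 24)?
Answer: 13709696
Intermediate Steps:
R(Q) = (22 + 2*Q)*(24 + Q) (R(Q) = (Q + (22 + Q))*(24 + Q) = (22 + 2*Q)*(24 + Q))
1391*R(53) = 1391*(528 + 2*53² + 70*53) = 1391*(528 + 2*2809 + 3710) = 1391*(528 + 5618 + 3710) = 1391*9856 = 13709696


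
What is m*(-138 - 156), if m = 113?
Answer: -33222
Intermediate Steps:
m*(-138 - 156) = 113*(-138 - 156) = 113*(-294) = -33222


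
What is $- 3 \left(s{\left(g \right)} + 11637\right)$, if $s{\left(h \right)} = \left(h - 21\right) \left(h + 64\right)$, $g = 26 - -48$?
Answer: $-56853$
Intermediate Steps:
$g = 74$ ($g = 26 + 48 = 74$)
$s{\left(h \right)} = \left(-21 + h\right) \left(64 + h\right)$
$- 3 \left(s{\left(g \right)} + 11637\right) = - 3 \left(\left(-1344 + 74^{2} + 43 \cdot 74\right) + 11637\right) = - 3 \left(\left(-1344 + 5476 + 3182\right) + 11637\right) = - 3 \left(7314 + 11637\right) = \left(-3\right) 18951 = -56853$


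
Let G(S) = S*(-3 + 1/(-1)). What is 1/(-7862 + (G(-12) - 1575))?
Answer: -1/9389 ≈ -0.00010651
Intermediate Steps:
G(S) = -4*S (G(S) = S*(-3 - 1) = S*(-4) = -4*S)
1/(-7862 + (G(-12) - 1575)) = 1/(-7862 + (-4*(-12) - 1575)) = 1/(-7862 + (48 - 1575)) = 1/(-7862 - 1527) = 1/(-9389) = -1/9389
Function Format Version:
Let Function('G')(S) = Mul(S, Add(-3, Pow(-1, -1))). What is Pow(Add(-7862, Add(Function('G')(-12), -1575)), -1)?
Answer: Rational(-1, 9389) ≈ -0.00010651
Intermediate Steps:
Function('G')(S) = Mul(-4, S) (Function('G')(S) = Mul(S, Add(-3, -1)) = Mul(S, -4) = Mul(-4, S))
Pow(Add(-7862, Add(Function('G')(-12), -1575)), -1) = Pow(Add(-7862, Add(Mul(-4, -12), -1575)), -1) = Pow(Add(-7862, Add(48, -1575)), -1) = Pow(Add(-7862, -1527), -1) = Pow(-9389, -1) = Rational(-1, 9389)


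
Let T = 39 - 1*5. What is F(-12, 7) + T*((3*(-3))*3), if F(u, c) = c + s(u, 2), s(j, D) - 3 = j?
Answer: -920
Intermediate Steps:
s(j, D) = 3 + j
F(u, c) = 3 + c + u (F(u, c) = c + (3 + u) = 3 + c + u)
T = 34 (T = 39 - 5 = 34)
F(-12, 7) + T*((3*(-3))*3) = (3 + 7 - 12) + 34*((3*(-3))*3) = -2 + 34*(-9*3) = -2 + 34*(-27) = -2 - 918 = -920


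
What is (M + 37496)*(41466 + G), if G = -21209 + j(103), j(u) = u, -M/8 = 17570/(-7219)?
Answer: 5513980386240/7219 ≈ 7.6381e+8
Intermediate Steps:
M = 140560/7219 (M = -140560/(-7219) = -140560*(-1)/7219 = -8*(-17570/7219) = 140560/7219 ≈ 19.471)
G = -21106 (G = -21209 + 103 = -21106)
(M + 37496)*(41466 + G) = (140560/7219 + 37496)*(41466 - 21106) = (270824184/7219)*20360 = 5513980386240/7219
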